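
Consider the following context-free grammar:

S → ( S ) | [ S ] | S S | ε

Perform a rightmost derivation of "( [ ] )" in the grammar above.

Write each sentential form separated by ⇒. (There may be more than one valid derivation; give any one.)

S ⇒ ( S ) ⇒ ( [ S ] ) ⇒ ( [ ] )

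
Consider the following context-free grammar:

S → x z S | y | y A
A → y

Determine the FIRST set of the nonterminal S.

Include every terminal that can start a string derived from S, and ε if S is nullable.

We compute FIRST(S) using the standard algorithm.
FIRST(A) = {y}
FIRST(S) = {x, y}
Therefore, FIRST(S) = {x, y}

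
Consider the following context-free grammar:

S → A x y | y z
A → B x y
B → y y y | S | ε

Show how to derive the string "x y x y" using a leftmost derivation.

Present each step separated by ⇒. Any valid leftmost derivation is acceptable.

S ⇒ A x y ⇒ B x y x y ⇒ x y x y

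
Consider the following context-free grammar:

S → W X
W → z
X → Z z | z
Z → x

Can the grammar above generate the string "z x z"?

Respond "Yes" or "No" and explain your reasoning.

Yes - a valid derivation exists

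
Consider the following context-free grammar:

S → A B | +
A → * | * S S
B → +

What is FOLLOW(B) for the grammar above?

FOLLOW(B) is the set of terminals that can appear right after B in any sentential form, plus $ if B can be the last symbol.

We compute FOLLOW(B) using the standard algorithm.
FOLLOW(S) starts with {$}.
FIRST(A) = {*}
FIRST(B) = {+}
FIRST(S) = {*, +}
FOLLOW(A) = {+}
FOLLOW(B) = {$, *, +}
FOLLOW(S) = {$, *, +}
Therefore, FOLLOW(B) = {$, *, +}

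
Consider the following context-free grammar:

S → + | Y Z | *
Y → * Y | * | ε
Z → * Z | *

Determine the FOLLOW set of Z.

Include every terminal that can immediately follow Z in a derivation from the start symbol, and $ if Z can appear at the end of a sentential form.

We compute FOLLOW(Z) using the standard algorithm.
FOLLOW(S) starts with {$}.
FIRST(S) = {*, +}
FIRST(Y) = {*, ε}
FIRST(Z) = {*}
FOLLOW(S) = {$}
FOLLOW(Y) = {*}
FOLLOW(Z) = {$}
Therefore, FOLLOW(Z) = {$}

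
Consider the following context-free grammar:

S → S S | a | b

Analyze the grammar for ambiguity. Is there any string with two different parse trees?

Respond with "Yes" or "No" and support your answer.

Yes - the string 'a a a b' has two distinct parse trees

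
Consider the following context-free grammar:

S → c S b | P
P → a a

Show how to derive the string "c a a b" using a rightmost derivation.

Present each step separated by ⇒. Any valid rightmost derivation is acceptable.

S ⇒ c S b ⇒ c P b ⇒ c a a b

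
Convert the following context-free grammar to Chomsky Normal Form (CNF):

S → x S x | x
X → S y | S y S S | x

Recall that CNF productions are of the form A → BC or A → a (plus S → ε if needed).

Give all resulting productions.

TX → x; S → x; TY → y; X → x; S → TX X0; X0 → S TX; X → S TY; X → S X1; X1 → TY X2; X2 → S S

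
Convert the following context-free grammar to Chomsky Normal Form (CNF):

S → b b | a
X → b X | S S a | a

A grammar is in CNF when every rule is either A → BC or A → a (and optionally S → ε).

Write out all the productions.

TB → b; S → a; TA → a; X → a; S → TB TB; X → TB X; X → S X0; X0 → S TA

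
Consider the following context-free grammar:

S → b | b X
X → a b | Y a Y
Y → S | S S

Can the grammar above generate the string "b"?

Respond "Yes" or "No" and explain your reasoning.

Yes - a valid derivation exists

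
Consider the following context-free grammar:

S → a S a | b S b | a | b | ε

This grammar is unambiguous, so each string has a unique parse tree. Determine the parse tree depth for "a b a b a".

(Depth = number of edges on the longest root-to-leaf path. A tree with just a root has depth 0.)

3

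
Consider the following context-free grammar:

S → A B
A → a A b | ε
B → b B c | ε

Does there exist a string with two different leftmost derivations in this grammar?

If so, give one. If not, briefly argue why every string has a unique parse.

No - every string in the language has a unique leftmost derivation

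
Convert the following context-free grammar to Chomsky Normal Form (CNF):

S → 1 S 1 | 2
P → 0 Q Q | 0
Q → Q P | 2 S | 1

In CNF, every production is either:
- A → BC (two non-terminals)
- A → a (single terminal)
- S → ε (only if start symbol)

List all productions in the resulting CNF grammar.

T1 → 1; S → 2; T0 → 0; P → 0; T2 → 2; Q → 1; S → T1 X0; X0 → S T1; P → T0 X1; X1 → Q Q; Q → Q P; Q → T2 S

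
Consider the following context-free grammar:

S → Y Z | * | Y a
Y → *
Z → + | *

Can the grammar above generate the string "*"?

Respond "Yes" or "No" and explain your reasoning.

Yes - a valid derivation exists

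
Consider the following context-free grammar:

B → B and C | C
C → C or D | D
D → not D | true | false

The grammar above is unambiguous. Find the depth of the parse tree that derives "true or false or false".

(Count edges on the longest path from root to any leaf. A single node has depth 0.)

5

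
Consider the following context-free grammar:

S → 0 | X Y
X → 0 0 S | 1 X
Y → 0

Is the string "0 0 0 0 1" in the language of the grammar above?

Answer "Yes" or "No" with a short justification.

No - no valid derivation exists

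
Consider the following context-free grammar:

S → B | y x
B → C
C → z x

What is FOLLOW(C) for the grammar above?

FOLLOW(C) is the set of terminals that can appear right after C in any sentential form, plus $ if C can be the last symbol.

We compute FOLLOW(C) using the standard algorithm.
FOLLOW(S) starts with {$}.
FIRST(B) = {z}
FIRST(C) = {z}
FIRST(S) = {y, z}
FOLLOW(B) = {$}
FOLLOW(C) = {$}
FOLLOW(S) = {$}
Therefore, FOLLOW(C) = {$}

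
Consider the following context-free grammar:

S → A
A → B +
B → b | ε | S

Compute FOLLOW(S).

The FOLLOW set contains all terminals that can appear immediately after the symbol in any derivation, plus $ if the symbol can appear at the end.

We compute FOLLOW(S) using the standard algorithm.
FOLLOW(S) starts with {$}.
FIRST(A) = {+, b}
FIRST(B) = {+, b, ε}
FIRST(S) = {+, b}
FOLLOW(A) = {$, +}
FOLLOW(B) = {+}
FOLLOW(S) = {$, +}
Therefore, FOLLOW(S) = {$, +}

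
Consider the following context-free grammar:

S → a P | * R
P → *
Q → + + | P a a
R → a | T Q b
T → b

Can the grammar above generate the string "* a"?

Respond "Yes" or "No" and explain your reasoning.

Yes - a valid derivation exists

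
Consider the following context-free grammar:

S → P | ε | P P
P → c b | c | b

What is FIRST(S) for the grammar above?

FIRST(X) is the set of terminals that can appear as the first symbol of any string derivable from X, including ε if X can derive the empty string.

We compute FIRST(S) using the standard algorithm.
FIRST(P) = {b, c}
FIRST(S) = {b, c, ε}
Therefore, FIRST(S) = {b, c, ε}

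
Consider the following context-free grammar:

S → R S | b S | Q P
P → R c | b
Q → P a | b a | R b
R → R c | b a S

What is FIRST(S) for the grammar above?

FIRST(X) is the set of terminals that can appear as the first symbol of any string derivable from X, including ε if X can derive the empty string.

We compute FIRST(S) using the standard algorithm.
FIRST(P) = {b}
FIRST(Q) = {b}
FIRST(R) = {b}
FIRST(S) = {b}
Therefore, FIRST(S) = {b}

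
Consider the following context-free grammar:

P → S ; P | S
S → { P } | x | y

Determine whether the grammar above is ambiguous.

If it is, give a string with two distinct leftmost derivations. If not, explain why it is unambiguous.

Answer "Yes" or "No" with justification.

No - the grammar is unambiguous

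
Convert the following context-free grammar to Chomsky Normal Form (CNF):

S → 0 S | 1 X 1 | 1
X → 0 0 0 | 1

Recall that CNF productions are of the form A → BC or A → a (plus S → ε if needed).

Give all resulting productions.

T0 → 0; T1 → 1; S → 1; X → 1; S → T0 S; S → T1 X0; X0 → X T1; X → T0 X1; X1 → T0 T0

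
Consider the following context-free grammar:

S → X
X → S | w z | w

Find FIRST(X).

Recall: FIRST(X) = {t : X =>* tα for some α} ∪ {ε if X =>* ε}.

We compute FIRST(X) using the standard algorithm.
FIRST(S) = {w}
FIRST(X) = {w}
Therefore, FIRST(X) = {w}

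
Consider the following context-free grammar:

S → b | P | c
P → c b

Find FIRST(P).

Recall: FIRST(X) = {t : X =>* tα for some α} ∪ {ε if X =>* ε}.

We compute FIRST(P) using the standard algorithm.
FIRST(P) = {c}
FIRST(S) = {b, c}
Therefore, FIRST(P) = {c}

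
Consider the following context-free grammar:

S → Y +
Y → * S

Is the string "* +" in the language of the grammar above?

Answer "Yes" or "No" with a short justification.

No - no valid derivation exists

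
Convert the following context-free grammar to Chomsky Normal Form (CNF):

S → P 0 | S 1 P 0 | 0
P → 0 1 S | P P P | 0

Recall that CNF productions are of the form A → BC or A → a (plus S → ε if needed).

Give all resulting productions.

T0 → 0; T1 → 1; S → 0; P → 0; S → P T0; S → S X0; X0 → T1 X1; X1 → P T0; P → T0 X2; X2 → T1 S; P → P X3; X3 → P P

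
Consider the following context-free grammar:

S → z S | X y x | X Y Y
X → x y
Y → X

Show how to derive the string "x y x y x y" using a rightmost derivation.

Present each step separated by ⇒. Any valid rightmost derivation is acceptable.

S ⇒ X Y Y ⇒ X Y X ⇒ X Y x y ⇒ X X x y ⇒ X x y x y ⇒ x y x y x y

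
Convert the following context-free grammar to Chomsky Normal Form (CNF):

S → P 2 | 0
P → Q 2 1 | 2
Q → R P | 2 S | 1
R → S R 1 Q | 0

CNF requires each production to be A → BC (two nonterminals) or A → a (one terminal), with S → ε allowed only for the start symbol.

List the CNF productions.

T2 → 2; S → 0; T1 → 1; P → 2; Q → 1; R → 0; S → P T2; P → Q X0; X0 → T2 T1; Q → R P; Q → T2 S; R → S X1; X1 → R X2; X2 → T1 Q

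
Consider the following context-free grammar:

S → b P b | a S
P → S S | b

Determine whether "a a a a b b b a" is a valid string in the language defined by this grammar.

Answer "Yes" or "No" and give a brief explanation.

No - no valid derivation exists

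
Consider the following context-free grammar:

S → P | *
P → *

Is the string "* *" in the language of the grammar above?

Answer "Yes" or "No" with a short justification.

No - no valid derivation exists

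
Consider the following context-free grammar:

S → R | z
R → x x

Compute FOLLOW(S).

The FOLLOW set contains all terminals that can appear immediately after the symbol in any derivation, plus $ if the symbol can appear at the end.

We compute FOLLOW(S) using the standard algorithm.
FOLLOW(S) starts with {$}.
FIRST(R) = {x}
FIRST(S) = {x, z}
FOLLOW(R) = {$}
FOLLOW(S) = {$}
Therefore, FOLLOW(S) = {$}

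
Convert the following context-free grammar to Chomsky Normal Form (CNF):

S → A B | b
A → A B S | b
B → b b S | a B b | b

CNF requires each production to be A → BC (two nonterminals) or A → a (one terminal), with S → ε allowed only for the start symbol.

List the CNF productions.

S → b; A → b; TB → b; TA → a; B → b; S → A B; A → A X0; X0 → B S; B → TB X1; X1 → TB S; B → TA X2; X2 → B TB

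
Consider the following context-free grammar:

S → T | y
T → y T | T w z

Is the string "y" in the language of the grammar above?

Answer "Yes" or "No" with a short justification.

Yes - a valid derivation exists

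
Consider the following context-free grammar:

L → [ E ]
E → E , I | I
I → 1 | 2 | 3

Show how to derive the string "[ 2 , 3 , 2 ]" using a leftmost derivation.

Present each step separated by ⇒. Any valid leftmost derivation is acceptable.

L ⇒ [ E ] ⇒ [ E , I ] ⇒ [ E , I , I ] ⇒ [ I , I , I ] ⇒ [ 2 , I , I ] ⇒ [ 2 , 3 , I ] ⇒ [ 2 , 3 , 2 ]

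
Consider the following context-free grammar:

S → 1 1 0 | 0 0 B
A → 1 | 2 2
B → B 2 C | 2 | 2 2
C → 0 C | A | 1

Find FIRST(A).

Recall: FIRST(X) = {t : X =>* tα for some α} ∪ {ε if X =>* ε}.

We compute FIRST(A) using the standard algorithm.
FIRST(A) = {1, 2}
FIRST(B) = {2}
FIRST(C) = {0, 1, 2}
FIRST(S) = {0, 1}
Therefore, FIRST(A) = {1, 2}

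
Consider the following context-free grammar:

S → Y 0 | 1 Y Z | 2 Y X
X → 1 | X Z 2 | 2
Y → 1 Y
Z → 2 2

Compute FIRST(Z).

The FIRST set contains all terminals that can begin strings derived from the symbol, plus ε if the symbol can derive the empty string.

We compute FIRST(Z) using the standard algorithm.
FIRST(S) = {1, 2}
FIRST(X) = {1, 2}
FIRST(Y) = {1}
FIRST(Z) = {2}
Therefore, FIRST(Z) = {2}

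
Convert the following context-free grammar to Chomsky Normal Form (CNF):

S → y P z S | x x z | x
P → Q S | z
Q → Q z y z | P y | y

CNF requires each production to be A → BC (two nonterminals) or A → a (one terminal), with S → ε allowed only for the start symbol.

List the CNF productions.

TY → y; TZ → z; TX → x; S → x; P → z; Q → y; S → TY X0; X0 → P X1; X1 → TZ S; S → TX X2; X2 → TX TZ; P → Q S; Q → Q X3; X3 → TZ X4; X4 → TY TZ; Q → P TY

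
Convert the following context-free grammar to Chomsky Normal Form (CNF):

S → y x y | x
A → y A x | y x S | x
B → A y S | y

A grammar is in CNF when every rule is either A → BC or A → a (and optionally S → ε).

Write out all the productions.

TY → y; TX → x; S → x; A → x; B → y; S → TY X0; X0 → TX TY; A → TY X1; X1 → A TX; A → TY X2; X2 → TX S; B → A X3; X3 → TY S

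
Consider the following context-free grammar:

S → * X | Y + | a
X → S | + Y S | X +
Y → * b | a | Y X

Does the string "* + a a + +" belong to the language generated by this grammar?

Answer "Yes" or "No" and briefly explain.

Yes - a valid derivation exists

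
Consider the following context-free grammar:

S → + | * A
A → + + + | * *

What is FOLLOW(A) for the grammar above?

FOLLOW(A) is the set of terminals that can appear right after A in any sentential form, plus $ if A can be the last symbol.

We compute FOLLOW(A) using the standard algorithm.
FOLLOW(S) starts with {$}.
FIRST(A) = {*, +}
FIRST(S) = {*, +}
FOLLOW(A) = {$}
FOLLOW(S) = {$}
Therefore, FOLLOW(A) = {$}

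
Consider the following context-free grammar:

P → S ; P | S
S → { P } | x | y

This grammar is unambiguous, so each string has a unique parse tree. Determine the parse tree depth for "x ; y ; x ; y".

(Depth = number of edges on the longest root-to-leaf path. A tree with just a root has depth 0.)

5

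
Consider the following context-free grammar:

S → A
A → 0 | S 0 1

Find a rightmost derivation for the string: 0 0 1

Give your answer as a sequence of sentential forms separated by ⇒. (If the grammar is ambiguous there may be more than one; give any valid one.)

S ⇒ A ⇒ S 0 1 ⇒ A 0 1 ⇒ 0 0 1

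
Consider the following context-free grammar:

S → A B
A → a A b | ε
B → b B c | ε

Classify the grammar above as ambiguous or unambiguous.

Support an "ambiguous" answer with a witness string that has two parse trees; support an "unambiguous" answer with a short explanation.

Unambiguous - every string in the language has a unique parse tree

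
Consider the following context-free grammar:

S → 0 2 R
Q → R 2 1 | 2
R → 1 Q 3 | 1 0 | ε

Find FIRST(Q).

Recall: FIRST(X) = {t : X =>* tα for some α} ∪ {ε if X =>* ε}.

We compute FIRST(Q) using the standard algorithm.
FIRST(Q) = {1, 2}
FIRST(R) = {1, ε}
FIRST(S) = {0}
Therefore, FIRST(Q) = {1, 2}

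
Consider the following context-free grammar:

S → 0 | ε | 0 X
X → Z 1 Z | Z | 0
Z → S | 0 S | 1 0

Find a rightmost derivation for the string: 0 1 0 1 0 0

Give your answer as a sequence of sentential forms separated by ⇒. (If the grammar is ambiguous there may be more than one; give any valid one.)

S ⇒ 0 X ⇒ 0 Z 1 Z ⇒ 0 Z 1 0 S ⇒ 0 Z 1 0 0 ⇒ 0 1 0 1 0 0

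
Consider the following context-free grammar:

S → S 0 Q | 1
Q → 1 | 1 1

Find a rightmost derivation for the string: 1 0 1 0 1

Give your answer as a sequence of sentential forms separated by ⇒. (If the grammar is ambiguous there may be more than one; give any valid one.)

S ⇒ S 0 Q ⇒ S 0 1 ⇒ S 0 Q 0 1 ⇒ S 0 1 0 1 ⇒ 1 0 1 0 1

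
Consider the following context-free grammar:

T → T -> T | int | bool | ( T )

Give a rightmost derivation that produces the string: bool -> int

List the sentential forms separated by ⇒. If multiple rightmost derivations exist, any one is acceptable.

T ⇒ T -> T ⇒ T -> int ⇒ bool -> int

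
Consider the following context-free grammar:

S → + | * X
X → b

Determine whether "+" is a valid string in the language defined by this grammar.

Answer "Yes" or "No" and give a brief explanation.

Yes - a valid derivation exists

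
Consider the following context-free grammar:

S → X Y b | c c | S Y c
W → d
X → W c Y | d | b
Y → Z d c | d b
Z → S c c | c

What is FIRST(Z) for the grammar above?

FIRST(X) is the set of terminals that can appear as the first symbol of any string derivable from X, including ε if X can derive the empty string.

We compute FIRST(Z) using the standard algorithm.
FIRST(S) = {b, c, d}
FIRST(W) = {d}
FIRST(X) = {b, d}
FIRST(Y) = {b, c, d}
FIRST(Z) = {b, c, d}
Therefore, FIRST(Z) = {b, c, d}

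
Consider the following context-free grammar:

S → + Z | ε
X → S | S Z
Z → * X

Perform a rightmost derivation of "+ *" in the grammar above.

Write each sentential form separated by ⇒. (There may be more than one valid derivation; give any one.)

S ⇒ + Z ⇒ + * X ⇒ + * S ⇒ + *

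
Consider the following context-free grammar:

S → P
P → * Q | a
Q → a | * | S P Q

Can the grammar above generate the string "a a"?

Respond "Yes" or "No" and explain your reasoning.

No - no valid derivation exists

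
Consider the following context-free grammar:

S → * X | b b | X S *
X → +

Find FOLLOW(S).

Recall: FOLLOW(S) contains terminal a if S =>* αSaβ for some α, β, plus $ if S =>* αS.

We compute FOLLOW(S) using the standard algorithm.
FOLLOW(S) starts with {$}.
FIRST(S) = {*, +, b}
FIRST(X) = {+}
FOLLOW(S) = {$, *}
FOLLOW(X) = {$, *, +, b}
Therefore, FOLLOW(S) = {$, *}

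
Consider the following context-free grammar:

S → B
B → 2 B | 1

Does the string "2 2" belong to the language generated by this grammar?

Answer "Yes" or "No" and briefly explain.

No - no valid derivation exists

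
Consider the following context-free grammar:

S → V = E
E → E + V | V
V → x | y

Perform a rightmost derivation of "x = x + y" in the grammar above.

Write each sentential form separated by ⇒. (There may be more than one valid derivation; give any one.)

S ⇒ V = E ⇒ V = E + V ⇒ V = E + y ⇒ V = V + y ⇒ V = x + y ⇒ x = x + y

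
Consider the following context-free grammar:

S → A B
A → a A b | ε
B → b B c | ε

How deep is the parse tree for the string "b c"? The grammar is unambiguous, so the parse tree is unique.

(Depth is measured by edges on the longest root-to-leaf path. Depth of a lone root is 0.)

3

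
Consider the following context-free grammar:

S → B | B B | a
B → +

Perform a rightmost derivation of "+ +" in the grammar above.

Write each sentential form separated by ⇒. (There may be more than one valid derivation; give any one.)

S ⇒ B B ⇒ B + ⇒ + +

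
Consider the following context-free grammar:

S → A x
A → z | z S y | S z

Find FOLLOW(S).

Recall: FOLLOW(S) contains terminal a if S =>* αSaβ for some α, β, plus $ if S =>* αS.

We compute FOLLOW(S) using the standard algorithm.
FOLLOW(S) starts with {$}.
FIRST(A) = {z}
FIRST(S) = {z}
FOLLOW(A) = {x}
FOLLOW(S) = {$, y, z}
Therefore, FOLLOW(S) = {$, y, z}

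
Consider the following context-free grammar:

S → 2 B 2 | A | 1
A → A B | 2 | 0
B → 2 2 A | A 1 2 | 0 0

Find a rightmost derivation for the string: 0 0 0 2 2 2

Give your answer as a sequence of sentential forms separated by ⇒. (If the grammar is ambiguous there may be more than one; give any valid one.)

S ⇒ A ⇒ A B ⇒ A 2 2 A ⇒ A 2 2 2 ⇒ A B 2 2 2 ⇒ A 0 0 2 2 2 ⇒ 0 0 0 2 2 2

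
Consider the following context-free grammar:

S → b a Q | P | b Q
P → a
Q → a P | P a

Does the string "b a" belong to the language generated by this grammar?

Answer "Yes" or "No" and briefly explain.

No - no valid derivation exists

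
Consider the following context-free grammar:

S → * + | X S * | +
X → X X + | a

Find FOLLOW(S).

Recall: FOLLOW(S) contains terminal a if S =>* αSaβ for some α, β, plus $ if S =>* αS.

We compute FOLLOW(S) using the standard algorithm.
FOLLOW(S) starts with {$}.
FIRST(S) = {*, +, a}
FIRST(X) = {a}
FOLLOW(S) = {$, *}
FOLLOW(X) = {*, +, a}
Therefore, FOLLOW(S) = {$, *}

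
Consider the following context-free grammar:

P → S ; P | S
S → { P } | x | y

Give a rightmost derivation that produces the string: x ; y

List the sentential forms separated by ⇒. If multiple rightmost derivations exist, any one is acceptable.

P ⇒ S ; P ⇒ S ; S ⇒ S ; y ⇒ x ; y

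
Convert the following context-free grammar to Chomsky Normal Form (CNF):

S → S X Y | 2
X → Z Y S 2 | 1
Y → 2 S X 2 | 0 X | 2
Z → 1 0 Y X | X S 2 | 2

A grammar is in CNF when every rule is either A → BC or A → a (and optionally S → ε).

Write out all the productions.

S → 2; T2 → 2; X → 1; T0 → 0; Y → 2; T1 → 1; Z → 2; S → S X0; X0 → X Y; X → Z X1; X1 → Y X2; X2 → S T2; Y → T2 X3; X3 → S X4; X4 → X T2; Y → T0 X; Z → T1 X5; X5 → T0 X6; X6 → Y X; Z → X X7; X7 → S T2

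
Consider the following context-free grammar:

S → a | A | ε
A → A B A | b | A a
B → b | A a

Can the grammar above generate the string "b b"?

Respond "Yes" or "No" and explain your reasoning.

No - no valid derivation exists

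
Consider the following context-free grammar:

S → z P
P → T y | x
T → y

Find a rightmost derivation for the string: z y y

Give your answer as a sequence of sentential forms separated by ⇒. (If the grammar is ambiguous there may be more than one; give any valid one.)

S ⇒ z P ⇒ z T y ⇒ z y y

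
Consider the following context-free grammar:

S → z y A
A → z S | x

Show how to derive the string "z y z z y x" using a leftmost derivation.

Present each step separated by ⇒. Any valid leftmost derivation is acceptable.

S ⇒ z y A ⇒ z y z S ⇒ z y z z y A ⇒ z y z z y x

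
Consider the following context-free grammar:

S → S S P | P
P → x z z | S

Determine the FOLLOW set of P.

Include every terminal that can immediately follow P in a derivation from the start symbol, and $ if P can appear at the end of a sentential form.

We compute FOLLOW(P) using the standard algorithm.
FOLLOW(S) starts with {$}.
FIRST(P) = {x}
FIRST(S) = {x}
FOLLOW(P) = {$, x}
FOLLOW(S) = {$, x}
Therefore, FOLLOW(P) = {$, x}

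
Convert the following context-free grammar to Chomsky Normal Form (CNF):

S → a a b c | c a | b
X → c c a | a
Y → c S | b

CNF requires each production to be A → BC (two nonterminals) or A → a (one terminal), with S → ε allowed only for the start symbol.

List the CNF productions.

TA → a; TB → b; TC → c; S → b; X → a; Y → b; S → TA X0; X0 → TA X1; X1 → TB TC; S → TC TA; X → TC X2; X2 → TC TA; Y → TC S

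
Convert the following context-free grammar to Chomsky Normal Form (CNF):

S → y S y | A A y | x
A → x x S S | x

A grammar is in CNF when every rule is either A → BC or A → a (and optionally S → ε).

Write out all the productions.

TY → y; S → x; TX → x; A → x; S → TY X0; X0 → S TY; S → A X1; X1 → A TY; A → TX X2; X2 → TX X3; X3 → S S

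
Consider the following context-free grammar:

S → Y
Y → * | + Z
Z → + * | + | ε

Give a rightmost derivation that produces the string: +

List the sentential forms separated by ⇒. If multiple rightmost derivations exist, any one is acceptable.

S ⇒ Y ⇒ + Z ⇒ +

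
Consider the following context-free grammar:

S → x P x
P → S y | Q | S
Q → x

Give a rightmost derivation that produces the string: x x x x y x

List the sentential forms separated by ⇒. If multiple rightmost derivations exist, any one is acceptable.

S ⇒ x P x ⇒ x S y x ⇒ x x P x y x ⇒ x x Q x y x ⇒ x x x x y x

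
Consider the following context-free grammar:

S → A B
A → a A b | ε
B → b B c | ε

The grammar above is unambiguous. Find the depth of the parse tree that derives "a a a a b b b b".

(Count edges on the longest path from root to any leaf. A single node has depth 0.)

6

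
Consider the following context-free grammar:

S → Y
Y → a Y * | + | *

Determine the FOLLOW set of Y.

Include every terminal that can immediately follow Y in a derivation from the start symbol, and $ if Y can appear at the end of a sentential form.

We compute FOLLOW(Y) using the standard algorithm.
FOLLOW(S) starts with {$}.
FIRST(S) = {*, +, a}
FIRST(Y) = {*, +, a}
FOLLOW(S) = {$}
FOLLOW(Y) = {$, *}
Therefore, FOLLOW(Y) = {$, *}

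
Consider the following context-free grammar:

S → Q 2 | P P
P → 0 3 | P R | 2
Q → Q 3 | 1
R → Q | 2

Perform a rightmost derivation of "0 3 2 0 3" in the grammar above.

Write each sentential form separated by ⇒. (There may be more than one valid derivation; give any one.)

S ⇒ P P ⇒ P 0 3 ⇒ P R 0 3 ⇒ P 2 0 3 ⇒ 0 3 2 0 3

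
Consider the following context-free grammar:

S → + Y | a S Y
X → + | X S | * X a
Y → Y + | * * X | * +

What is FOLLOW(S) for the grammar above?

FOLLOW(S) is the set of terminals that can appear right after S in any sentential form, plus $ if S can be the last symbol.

We compute FOLLOW(S) using the standard algorithm.
FOLLOW(S) starts with {$}.
FIRST(S) = {+, a}
FIRST(X) = {*, +}
FIRST(Y) = {*}
FOLLOW(S) = {$, *, +, a}
FOLLOW(X) = {$, *, +, a}
FOLLOW(Y) = {$, *, +, a}
Therefore, FOLLOW(S) = {$, *, +, a}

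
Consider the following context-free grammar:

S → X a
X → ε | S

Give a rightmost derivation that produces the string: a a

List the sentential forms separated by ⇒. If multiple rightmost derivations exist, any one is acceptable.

S ⇒ X a ⇒ S a ⇒ X a a ⇒ a a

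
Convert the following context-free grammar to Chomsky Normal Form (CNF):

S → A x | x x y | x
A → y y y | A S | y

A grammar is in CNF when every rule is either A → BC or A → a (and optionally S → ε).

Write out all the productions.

TX → x; TY → y; S → x; A → y; S → A TX; S → TX X0; X0 → TX TY; A → TY X1; X1 → TY TY; A → A S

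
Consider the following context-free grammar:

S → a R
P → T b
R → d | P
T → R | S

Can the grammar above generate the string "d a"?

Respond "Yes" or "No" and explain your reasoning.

No - no valid derivation exists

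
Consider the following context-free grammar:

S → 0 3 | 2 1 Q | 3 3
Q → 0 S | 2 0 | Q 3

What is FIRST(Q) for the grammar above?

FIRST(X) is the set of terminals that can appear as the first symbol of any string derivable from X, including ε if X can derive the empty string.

We compute FIRST(Q) using the standard algorithm.
FIRST(Q) = {0, 2}
FIRST(S) = {0, 2, 3}
Therefore, FIRST(Q) = {0, 2}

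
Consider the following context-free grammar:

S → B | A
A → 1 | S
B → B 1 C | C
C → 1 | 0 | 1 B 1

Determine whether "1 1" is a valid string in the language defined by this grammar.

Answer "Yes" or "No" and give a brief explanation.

No - no valid derivation exists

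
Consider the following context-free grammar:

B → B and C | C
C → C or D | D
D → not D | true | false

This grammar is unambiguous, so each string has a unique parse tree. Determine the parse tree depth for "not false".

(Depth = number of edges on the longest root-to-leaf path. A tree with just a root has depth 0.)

4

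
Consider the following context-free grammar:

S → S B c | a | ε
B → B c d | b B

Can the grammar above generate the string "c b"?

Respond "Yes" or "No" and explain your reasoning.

No - no valid derivation exists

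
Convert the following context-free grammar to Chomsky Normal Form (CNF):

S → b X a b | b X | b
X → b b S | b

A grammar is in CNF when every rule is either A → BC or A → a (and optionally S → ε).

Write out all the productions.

TB → b; TA → a; S → b; X → b; S → TB X0; X0 → X X1; X1 → TA TB; S → TB X; X → TB X2; X2 → TB S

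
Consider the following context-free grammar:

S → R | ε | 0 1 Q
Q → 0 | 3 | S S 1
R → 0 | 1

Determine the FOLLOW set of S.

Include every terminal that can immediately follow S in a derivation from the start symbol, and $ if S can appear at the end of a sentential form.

We compute FOLLOW(S) using the standard algorithm.
FOLLOW(S) starts with {$}.
FIRST(Q) = {0, 1, 3}
FIRST(R) = {0, 1}
FIRST(S) = {0, 1, ε}
FOLLOW(Q) = {$, 0, 1}
FOLLOW(R) = {$, 0, 1}
FOLLOW(S) = {$, 0, 1}
Therefore, FOLLOW(S) = {$, 0, 1}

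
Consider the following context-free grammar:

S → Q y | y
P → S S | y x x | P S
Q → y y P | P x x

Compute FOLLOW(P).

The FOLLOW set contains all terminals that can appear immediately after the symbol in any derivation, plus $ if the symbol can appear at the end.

We compute FOLLOW(P) using the standard algorithm.
FOLLOW(S) starts with {$}.
FIRST(P) = {y}
FIRST(Q) = {y}
FIRST(S) = {y}
FOLLOW(P) = {x, y}
FOLLOW(Q) = {y}
FOLLOW(S) = {$, x, y}
Therefore, FOLLOW(P) = {x, y}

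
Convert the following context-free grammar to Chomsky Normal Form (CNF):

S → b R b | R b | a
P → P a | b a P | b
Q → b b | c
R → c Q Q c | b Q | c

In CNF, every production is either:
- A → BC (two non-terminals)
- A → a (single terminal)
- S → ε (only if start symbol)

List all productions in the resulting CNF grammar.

TB → b; S → a; TA → a; P → b; Q → c; TC → c; R → c; S → TB X0; X0 → R TB; S → R TB; P → P TA; P → TB X1; X1 → TA P; Q → TB TB; R → TC X2; X2 → Q X3; X3 → Q TC; R → TB Q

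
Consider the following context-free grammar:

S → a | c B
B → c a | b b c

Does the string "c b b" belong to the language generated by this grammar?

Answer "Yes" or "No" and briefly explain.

No - no valid derivation exists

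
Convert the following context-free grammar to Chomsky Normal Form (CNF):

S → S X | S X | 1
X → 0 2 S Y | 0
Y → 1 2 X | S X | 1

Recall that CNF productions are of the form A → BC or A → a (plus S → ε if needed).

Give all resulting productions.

S → 1; T0 → 0; T2 → 2; X → 0; T1 → 1; Y → 1; S → S X; S → S X; X → T0 X0; X0 → T2 X1; X1 → S Y; Y → T1 X2; X2 → T2 X; Y → S X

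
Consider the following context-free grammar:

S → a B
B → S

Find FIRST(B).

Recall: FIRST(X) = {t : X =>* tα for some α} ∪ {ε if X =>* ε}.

We compute FIRST(B) using the standard algorithm.
FIRST(B) = {a}
FIRST(S) = {a}
Therefore, FIRST(B) = {a}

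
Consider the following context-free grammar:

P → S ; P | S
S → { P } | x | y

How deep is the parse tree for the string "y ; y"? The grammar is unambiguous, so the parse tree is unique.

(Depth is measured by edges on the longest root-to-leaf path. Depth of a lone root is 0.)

3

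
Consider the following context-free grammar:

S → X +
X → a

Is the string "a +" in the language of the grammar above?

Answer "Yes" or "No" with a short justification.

Yes - a valid derivation exists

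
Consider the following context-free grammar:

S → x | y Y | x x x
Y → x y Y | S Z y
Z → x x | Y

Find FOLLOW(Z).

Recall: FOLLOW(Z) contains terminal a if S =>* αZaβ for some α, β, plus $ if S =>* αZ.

We compute FOLLOW(Z) using the standard algorithm.
FOLLOW(S) starts with {$}.
FIRST(S) = {x, y}
FIRST(Y) = {x, y}
FIRST(Z) = {x, y}
FOLLOW(S) = {$, x, y}
FOLLOW(Y) = {$, x, y}
FOLLOW(Z) = {y}
Therefore, FOLLOW(Z) = {y}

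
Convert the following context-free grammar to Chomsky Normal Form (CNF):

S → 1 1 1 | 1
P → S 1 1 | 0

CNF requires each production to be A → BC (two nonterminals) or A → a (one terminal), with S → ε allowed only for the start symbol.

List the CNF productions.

T1 → 1; S → 1; P → 0; S → T1 X0; X0 → T1 T1; P → S X1; X1 → T1 T1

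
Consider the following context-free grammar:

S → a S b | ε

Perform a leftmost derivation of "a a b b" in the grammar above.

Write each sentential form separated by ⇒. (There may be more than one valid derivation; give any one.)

S ⇒ a S b ⇒ a a S b b ⇒ a a b b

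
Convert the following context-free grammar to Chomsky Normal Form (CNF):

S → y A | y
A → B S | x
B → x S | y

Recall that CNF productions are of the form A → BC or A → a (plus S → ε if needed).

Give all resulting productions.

TY → y; S → y; A → x; TX → x; B → y; S → TY A; A → B S; B → TX S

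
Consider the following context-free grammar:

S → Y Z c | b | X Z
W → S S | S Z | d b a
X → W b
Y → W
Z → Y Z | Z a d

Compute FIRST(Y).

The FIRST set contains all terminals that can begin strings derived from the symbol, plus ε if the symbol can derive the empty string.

We compute FIRST(Y) using the standard algorithm.
FIRST(S) = {b, d}
FIRST(W) = {b, d}
FIRST(X) = {b, d}
FIRST(Y) = {b, d}
FIRST(Z) = {b, d}
Therefore, FIRST(Y) = {b, d}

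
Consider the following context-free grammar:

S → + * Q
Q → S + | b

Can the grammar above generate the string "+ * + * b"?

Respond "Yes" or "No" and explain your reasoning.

No - no valid derivation exists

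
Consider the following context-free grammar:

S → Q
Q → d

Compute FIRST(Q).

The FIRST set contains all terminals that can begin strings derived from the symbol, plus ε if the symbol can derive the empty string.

We compute FIRST(Q) using the standard algorithm.
FIRST(Q) = {d}
FIRST(S) = {d}
Therefore, FIRST(Q) = {d}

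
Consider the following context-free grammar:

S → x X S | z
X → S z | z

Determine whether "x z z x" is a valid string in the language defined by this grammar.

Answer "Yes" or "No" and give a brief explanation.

No - no valid derivation exists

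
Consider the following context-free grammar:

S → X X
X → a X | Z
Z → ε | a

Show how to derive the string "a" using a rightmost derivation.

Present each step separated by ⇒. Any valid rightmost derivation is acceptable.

S ⇒ X X ⇒ X Z ⇒ X ⇒ Z ⇒ a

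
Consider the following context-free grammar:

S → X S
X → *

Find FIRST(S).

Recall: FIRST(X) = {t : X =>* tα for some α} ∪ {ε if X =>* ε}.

We compute FIRST(S) using the standard algorithm.
FIRST(S) = {*}
FIRST(X) = {*}
Therefore, FIRST(S) = {*}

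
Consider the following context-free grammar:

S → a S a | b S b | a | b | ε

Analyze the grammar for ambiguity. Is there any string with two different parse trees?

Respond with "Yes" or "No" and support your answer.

No - the grammar is unambiguous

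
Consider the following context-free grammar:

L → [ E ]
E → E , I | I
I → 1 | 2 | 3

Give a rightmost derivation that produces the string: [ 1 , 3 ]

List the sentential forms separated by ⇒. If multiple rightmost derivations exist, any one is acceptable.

L ⇒ [ E ] ⇒ [ E , I ] ⇒ [ E , 3 ] ⇒ [ I , 3 ] ⇒ [ 1 , 3 ]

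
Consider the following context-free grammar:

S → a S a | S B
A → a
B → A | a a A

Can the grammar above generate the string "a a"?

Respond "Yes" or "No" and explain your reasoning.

No - no valid derivation exists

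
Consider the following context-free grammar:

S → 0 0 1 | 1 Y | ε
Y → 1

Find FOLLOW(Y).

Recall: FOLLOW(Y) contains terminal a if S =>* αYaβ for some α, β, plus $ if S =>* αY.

We compute FOLLOW(Y) using the standard algorithm.
FOLLOW(S) starts with {$}.
FIRST(S) = {0, 1, ε}
FIRST(Y) = {1}
FOLLOW(S) = {$}
FOLLOW(Y) = {$}
Therefore, FOLLOW(Y) = {$}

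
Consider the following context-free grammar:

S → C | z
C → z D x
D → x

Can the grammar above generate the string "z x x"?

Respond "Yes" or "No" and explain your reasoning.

Yes - a valid derivation exists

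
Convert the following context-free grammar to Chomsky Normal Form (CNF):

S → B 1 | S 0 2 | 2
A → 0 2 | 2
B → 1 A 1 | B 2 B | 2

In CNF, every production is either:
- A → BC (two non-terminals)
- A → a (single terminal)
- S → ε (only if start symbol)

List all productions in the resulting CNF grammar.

T1 → 1; T0 → 0; T2 → 2; S → 2; A → 2; B → 2; S → B T1; S → S X0; X0 → T0 T2; A → T0 T2; B → T1 X1; X1 → A T1; B → B X2; X2 → T2 B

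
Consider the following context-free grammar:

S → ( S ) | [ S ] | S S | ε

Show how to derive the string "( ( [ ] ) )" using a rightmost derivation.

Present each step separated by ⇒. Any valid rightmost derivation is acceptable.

S ⇒ ( S ) ⇒ ( ( S ) ) ⇒ ( ( [ S ] ) ) ⇒ ( ( [ ] ) )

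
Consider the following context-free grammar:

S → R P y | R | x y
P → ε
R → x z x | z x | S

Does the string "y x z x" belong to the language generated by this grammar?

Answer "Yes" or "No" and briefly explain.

No - no valid derivation exists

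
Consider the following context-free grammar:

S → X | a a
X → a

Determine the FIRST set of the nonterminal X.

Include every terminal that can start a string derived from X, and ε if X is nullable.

We compute FIRST(X) using the standard algorithm.
FIRST(S) = {a}
FIRST(X) = {a}
Therefore, FIRST(X) = {a}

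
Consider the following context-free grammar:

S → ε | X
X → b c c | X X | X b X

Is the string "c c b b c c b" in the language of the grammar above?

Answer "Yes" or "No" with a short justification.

No - no valid derivation exists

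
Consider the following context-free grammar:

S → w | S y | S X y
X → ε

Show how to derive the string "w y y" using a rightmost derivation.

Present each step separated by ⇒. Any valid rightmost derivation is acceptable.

S ⇒ S y ⇒ S y y ⇒ w y y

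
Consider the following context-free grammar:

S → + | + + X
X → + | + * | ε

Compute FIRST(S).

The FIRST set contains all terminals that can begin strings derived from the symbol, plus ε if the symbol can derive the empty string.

We compute FIRST(S) using the standard algorithm.
FIRST(S) = {+}
FIRST(X) = {+, ε}
Therefore, FIRST(S) = {+}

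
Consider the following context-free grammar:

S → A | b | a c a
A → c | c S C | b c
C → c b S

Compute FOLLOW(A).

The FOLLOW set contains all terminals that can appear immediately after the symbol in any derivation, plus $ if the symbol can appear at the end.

We compute FOLLOW(A) using the standard algorithm.
FOLLOW(S) starts with {$}.
FIRST(A) = {b, c}
FIRST(C) = {c}
FIRST(S) = {a, b, c}
FOLLOW(A) = {$, c}
FOLLOW(C) = {$, c}
FOLLOW(S) = {$, c}
Therefore, FOLLOW(A) = {$, c}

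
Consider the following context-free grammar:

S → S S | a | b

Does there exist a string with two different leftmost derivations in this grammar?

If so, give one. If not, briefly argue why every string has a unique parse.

Yes - the string 'a a a a' has two distinct leftmost derivations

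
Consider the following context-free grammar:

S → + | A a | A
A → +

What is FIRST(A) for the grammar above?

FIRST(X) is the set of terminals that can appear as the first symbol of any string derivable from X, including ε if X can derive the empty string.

We compute FIRST(A) using the standard algorithm.
FIRST(A) = {+}
FIRST(S) = {+}
Therefore, FIRST(A) = {+}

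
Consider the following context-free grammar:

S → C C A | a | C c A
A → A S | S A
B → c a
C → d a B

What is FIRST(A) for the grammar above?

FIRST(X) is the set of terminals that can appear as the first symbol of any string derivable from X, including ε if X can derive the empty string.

We compute FIRST(A) using the standard algorithm.
FIRST(A) = {a, d}
FIRST(B) = {c}
FIRST(C) = {d}
FIRST(S) = {a, d}
Therefore, FIRST(A) = {a, d}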